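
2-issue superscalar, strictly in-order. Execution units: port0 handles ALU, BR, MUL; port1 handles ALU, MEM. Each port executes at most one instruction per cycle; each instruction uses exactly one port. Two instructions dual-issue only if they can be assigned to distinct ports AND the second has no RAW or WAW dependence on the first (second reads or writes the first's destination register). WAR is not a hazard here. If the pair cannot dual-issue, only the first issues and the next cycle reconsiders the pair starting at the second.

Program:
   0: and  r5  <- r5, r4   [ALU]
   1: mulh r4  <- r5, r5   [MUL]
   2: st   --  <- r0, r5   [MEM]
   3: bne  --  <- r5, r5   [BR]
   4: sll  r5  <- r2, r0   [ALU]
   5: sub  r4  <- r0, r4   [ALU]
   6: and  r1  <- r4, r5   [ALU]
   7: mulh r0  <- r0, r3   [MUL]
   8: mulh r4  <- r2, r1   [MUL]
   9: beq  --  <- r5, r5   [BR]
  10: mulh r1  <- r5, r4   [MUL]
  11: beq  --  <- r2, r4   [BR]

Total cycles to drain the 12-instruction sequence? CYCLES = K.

CYCLES = 9

#0 head=0: and.ALU i0 RAW r5
#1 head=1: mulh.MUL;st.MEM i1+i2 dual
#2 head=3: bne.BR;sll.ALU i3+i4 dual
#3 head=5: sub.ALU i5 RAW r4
#4 head=6: and.ALU;mulh.MUL i6+i7 dual
#5 head=8: mulh.MUL i8 no-port MUL/BR
#6 head=9: beq.BR i9 no-port BR/MUL
#7 head=10: mulh.MUL i10 no-port MUL/BR
#8 head=11: beq.BR i11 tail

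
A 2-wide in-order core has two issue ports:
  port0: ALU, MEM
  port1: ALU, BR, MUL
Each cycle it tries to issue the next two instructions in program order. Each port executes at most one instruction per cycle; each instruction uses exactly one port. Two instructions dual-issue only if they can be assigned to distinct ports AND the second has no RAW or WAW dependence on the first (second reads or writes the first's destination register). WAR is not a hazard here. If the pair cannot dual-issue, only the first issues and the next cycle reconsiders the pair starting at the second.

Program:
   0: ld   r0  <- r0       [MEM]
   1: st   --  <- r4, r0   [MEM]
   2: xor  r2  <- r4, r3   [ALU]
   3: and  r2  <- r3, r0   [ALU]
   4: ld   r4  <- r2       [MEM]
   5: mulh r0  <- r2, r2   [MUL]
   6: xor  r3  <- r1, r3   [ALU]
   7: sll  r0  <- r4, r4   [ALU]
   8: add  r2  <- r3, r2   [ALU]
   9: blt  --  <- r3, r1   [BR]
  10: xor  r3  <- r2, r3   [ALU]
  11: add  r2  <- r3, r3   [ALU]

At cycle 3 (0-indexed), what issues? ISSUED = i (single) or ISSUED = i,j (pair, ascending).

#0 head=0: ld i0 no-port MEM/MEM
#1 head=1: st xor i1,i2 dual
#2 head=3: and i3 RAW r2
#3 head=4: ld mulh i4,i5 dual
#4 head=6: xor sll i6,i7 dual
#5 head=8: add blt i8,i9 dual
#6 head=10: xor i10 RAW r3
#7 head=11: add i11 tail

ISSUED = 4,5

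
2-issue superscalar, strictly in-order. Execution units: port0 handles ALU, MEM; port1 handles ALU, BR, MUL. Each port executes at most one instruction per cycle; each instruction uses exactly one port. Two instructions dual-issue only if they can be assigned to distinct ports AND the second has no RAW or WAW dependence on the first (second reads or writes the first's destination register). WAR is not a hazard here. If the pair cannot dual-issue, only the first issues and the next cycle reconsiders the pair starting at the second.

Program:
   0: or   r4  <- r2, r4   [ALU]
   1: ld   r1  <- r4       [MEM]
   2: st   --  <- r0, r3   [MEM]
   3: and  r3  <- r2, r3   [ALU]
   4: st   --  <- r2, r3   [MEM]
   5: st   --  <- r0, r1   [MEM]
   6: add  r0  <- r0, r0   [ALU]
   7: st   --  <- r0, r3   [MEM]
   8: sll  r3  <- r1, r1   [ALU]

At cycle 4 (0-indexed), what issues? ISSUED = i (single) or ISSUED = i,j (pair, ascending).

ISSUED = 5,6

0. or @i0  | RAW r4
1. ld @i1  | no-port MEM/MEM
2. st;and @i2+i3  | dual
3. st @i4  | no-port MEM/MEM
4. st;add @i5+i6  | dual
5. st;sll @i7+i8  | dual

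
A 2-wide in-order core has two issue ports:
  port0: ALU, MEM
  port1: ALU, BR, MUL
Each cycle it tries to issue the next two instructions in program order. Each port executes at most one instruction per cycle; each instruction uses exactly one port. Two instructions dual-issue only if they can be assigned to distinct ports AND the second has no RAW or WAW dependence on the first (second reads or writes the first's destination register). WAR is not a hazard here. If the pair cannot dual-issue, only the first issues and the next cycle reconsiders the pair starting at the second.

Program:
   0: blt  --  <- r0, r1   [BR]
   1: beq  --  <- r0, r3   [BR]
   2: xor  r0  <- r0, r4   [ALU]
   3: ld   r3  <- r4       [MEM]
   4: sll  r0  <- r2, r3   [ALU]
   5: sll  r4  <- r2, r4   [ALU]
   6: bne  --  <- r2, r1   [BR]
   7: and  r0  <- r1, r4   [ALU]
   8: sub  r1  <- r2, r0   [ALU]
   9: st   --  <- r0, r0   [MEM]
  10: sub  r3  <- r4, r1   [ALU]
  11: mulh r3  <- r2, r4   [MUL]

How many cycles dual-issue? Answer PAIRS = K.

PAIRS = 4

  cy0 -> i0 (blt.BR) no-port BR/BR
  cy1 -> i1,i2 (beq.BR xor.ALU) 2-wide
  cy2 -> i3 (ld.MEM) RAW r3
  cy3 -> i4,i5 (sll.ALU sll.ALU) 2-wide
  cy4 -> i6,i7 (bne.BR and.ALU) 2-wide
  cy5 -> i8,i9 (sub.ALU st.MEM) 2-wide
  cy6 -> i10 (sub.ALU) WAW r3
  cy7 -> i11 (mulh.MUL) tail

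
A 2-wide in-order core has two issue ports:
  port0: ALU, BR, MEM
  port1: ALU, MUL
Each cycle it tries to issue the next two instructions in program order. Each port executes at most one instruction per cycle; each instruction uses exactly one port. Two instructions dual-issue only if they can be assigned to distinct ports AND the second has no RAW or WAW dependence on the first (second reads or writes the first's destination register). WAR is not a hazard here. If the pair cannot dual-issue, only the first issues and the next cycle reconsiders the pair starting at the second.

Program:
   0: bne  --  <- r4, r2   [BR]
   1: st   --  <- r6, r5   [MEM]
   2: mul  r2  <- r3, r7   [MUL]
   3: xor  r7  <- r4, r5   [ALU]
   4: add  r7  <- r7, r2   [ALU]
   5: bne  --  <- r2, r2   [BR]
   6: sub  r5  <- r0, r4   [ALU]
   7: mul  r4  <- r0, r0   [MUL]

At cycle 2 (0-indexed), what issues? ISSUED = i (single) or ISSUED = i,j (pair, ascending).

ISSUED = 3

  cy0 -> i0 (bne.BR) no-port BR/MEM
  cy1 -> i1+i2 (st.MEM/mul.MUL) dual
  cy2 -> i3 (xor.ALU) RAW+WAW r7
  cy3 -> i4+i5 (add.ALU/bne.BR) dual
  cy4 -> i6+i7 (sub.ALU/mul.MUL) dual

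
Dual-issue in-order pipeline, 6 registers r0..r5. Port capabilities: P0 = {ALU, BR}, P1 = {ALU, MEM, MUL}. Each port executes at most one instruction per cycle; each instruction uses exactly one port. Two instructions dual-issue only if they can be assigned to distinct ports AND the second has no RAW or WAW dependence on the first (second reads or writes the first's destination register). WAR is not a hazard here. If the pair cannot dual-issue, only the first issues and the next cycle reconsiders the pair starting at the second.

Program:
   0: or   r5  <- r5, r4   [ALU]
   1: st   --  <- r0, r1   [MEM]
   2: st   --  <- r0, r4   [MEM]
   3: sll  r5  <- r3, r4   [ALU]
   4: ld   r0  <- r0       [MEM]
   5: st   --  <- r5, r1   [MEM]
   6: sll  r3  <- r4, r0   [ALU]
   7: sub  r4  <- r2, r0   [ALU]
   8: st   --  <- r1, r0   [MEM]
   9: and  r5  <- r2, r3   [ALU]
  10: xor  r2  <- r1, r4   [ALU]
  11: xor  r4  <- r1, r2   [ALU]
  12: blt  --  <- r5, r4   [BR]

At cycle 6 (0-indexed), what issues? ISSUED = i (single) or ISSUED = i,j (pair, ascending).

t=0 i0+i1:or.ALU/st.MEM ; pair
t=1 i2+i3:st.MEM/sll.ALU ; pair
t=2 i4:ld.MEM ; no-port MEM/MEM
t=3 i5+i6:st.MEM/sll.ALU ; pair
t=4 i7+i8:sub.ALU/st.MEM ; pair
t=5 i9+i10:and.ALU/xor.ALU ; pair
t=6 i11:xor.ALU ; RAW r4
t=7 i12:blt.BR ; tail

ISSUED = 11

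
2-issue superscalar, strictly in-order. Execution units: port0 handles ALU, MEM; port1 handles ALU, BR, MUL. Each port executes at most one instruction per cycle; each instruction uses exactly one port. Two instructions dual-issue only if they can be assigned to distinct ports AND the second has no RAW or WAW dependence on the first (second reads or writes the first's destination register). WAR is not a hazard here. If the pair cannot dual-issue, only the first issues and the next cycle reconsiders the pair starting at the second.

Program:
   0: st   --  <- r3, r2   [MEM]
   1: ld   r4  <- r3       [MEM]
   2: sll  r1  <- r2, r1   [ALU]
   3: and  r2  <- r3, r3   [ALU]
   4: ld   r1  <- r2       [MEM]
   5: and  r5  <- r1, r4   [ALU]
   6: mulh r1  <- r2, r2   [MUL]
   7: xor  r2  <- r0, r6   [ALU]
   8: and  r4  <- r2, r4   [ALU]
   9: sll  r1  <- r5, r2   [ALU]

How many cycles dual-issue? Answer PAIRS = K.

0. st @i0  | no-port MEM/MEM
1. ld sll @i1&i2  | dual
2. and @i3  | RAW r2
3. ld @i4  | RAW r1
4. and mulh @i5&i6  | dual
5. xor @i7  | RAW r2
6. and sll @i8&i9  | dual

PAIRS = 3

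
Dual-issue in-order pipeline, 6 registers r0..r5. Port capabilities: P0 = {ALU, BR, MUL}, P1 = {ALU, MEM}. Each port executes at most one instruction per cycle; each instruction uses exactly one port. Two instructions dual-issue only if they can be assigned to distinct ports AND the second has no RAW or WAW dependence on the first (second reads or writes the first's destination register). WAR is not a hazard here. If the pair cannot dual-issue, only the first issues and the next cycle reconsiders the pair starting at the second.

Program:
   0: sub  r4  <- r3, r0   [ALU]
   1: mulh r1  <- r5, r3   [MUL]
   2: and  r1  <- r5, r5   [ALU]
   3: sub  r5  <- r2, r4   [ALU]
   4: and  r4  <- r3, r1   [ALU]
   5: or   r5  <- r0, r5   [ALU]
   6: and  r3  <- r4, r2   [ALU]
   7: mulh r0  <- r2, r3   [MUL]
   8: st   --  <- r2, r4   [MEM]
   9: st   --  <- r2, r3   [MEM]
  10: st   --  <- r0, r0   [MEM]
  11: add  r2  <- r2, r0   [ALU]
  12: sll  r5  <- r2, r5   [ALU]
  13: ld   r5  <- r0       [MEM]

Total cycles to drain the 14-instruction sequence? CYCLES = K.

CYCLES = 9

t=0 i0/i1:sub mulh ; dual
t=1 i2/i3:and sub ; dual
t=2 i4/i5:and or ; dual
t=3 i6:and ; RAW r3
t=4 i7/i8:mulh st ; dual
t=5 i9:st ; no-port MEM/MEM
t=6 i10/i11:st add ; dual
t=7 i12:sll ; WAW r5
t=8 i13:ld ; tail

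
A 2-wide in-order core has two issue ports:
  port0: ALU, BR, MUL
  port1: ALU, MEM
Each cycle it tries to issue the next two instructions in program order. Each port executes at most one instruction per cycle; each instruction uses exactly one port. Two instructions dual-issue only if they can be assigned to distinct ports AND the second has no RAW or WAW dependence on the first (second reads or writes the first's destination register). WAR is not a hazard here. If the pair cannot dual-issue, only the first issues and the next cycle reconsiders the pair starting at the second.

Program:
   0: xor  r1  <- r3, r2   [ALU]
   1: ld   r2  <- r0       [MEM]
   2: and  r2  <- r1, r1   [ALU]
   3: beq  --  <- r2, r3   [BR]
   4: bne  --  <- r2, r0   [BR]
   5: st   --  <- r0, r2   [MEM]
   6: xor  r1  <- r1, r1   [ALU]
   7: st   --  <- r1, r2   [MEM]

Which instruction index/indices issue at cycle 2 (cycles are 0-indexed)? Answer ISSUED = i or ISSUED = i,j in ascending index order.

0. xor+ld @i0,i1  | 2-wide
1. and @i2  | RAW r2
2. beq @i3  | no-port BR/BR
3. bne+st @i4,i5  | 2-wide
4. xor @i6  | RAW r1
5. st @i7  | tail

ISSUED = 3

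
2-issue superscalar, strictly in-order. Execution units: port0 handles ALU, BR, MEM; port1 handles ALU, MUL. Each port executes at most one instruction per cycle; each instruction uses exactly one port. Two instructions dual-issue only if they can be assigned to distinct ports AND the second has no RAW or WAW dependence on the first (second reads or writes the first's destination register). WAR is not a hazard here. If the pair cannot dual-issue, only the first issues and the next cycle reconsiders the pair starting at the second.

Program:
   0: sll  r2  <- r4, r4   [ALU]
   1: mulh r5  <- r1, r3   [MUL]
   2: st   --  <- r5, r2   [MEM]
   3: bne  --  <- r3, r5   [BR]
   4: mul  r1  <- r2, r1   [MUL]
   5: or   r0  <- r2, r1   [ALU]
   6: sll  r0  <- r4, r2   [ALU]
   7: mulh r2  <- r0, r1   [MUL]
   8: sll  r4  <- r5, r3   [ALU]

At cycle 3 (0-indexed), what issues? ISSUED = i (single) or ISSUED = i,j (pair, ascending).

  cy0 -> i0&i1 (sll.ALU;mulh.MUL) pair
  cy1 -> i2 (st.MEM) no-port MEM/BR
  cy2 -> i3&i4 (bne.BR;mul.MUL) pair
  cy3 -> i5 (or.ALU) WAW r0
  cy4 -> i6 (sll.ALU) RAW r0
  cy5 -> i7&i8 (mulh.MUL;sll.ALU) pair

ISSUED = 5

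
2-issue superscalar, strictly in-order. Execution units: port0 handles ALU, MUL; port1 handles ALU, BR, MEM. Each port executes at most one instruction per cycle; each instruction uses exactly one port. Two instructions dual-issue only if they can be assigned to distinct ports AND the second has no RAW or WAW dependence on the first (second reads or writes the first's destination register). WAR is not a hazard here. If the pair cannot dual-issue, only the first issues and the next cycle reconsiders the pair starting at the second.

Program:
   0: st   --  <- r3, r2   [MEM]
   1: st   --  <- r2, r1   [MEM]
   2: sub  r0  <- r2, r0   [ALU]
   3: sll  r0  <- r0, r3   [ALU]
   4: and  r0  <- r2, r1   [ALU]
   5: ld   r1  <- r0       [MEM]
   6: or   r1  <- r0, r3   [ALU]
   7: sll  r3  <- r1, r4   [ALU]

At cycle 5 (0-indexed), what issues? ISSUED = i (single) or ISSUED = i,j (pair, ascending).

ISSUED = 6

#0 head=0: st.MEM i0 no-port MEM/MEM
#1 head=1: st.MEM/sub.ALU i1/i2 2-wide
#2 head=3: sll.ALU i3 WAW r0
#3 head=4: and.ALU i4 RAW r0
#4 head=5: ld.MEM i5 WAW r1
#5 head=6: or.ALU i6 RAW r1
#6 head=7: sll.ALU i7 tail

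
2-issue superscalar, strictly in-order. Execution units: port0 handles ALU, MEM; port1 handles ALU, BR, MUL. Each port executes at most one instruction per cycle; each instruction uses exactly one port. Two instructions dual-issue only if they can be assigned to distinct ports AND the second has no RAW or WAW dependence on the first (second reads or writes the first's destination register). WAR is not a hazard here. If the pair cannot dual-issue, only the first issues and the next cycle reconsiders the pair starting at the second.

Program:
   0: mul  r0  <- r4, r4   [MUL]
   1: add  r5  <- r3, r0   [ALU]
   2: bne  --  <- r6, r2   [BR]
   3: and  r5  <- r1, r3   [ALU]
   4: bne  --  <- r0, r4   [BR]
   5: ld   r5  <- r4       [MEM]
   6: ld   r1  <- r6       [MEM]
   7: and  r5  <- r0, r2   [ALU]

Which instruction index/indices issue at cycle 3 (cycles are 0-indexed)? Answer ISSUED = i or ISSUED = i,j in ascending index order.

ISSUED = 5

0. mul.MUL @i0  | RAW r0
1. add.ALU bne.BR @i1/i2  | dual
2. and.ALU bne.BR @i3/i4  | dual
3. ld.MEM @i5  | no-port MEM/MEM
4. ld.MEM and.ALU @i6/i7  | dual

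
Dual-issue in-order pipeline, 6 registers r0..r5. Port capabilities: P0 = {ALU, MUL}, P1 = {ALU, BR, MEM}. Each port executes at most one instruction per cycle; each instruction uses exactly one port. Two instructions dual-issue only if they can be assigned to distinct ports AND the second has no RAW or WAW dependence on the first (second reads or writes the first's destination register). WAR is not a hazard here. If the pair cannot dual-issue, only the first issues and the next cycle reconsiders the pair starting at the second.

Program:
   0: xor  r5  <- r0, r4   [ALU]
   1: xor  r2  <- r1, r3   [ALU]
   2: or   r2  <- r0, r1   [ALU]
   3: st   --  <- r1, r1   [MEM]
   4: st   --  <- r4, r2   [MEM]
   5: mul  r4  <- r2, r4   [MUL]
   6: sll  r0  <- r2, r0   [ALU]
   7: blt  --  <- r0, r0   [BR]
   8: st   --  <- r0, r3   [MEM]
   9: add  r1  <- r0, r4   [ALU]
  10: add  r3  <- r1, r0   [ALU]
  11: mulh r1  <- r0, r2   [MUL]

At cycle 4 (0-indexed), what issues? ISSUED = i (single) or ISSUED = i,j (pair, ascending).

ISSUED = 7

  cy0 -> i0&i1 (xor.ALU/xor.ALU) 2-wide
  cy1 -> i2&i3 (or.ALU/st.MEM) 2-wide
  cy2 -> i4&i5 (st.MEM/mul.MUL) 2-wide
  cy3 -> i6 (sll.ALU) RAW r0
  cy4 -> i7 (blt.BR) no-port BR/MEM
  cy5 -> i8&i9 (st.MEM/add.ALU) 2-wide
  cy6 -> i10&i11 (add.ALU/mulh.MUL) 2-wide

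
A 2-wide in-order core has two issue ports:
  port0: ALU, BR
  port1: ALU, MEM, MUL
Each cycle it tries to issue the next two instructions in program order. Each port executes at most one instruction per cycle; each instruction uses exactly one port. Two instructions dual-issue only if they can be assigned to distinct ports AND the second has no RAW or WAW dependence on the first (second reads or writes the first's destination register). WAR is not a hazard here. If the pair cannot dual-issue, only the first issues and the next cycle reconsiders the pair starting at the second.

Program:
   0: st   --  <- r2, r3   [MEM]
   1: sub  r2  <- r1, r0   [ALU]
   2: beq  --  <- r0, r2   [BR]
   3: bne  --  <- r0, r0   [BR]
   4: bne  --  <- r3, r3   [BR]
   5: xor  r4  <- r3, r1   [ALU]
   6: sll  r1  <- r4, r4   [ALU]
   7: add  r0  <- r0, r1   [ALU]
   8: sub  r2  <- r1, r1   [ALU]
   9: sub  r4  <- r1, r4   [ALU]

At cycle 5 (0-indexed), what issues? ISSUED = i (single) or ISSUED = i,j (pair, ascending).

#0 head=0: st;sub i0,i1 dual
#1 head=2: beq i2 no-port BR/BR
#2 head=3: bne i3 no-port BR/BR
#3 head=4: bne;xor i4,i5 dual
#4 head=6: sll i6 RAW r1
#5 head=7: add;sub i7,i8 dual
#6 head=9: sub i9 tail

ISSUED = 7,8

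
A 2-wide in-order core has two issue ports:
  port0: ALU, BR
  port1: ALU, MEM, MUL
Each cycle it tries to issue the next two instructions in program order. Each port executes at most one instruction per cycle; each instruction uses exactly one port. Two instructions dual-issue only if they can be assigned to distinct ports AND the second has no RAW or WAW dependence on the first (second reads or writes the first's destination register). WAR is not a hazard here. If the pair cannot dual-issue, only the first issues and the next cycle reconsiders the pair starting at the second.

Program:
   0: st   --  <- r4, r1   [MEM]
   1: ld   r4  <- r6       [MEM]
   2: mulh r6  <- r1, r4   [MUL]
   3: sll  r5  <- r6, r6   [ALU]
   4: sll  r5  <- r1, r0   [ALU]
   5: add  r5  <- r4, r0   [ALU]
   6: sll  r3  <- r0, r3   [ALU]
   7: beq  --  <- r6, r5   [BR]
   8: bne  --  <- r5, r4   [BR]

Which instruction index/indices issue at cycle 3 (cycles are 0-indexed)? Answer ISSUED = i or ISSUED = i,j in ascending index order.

ISSUED = 3

c0: i0 st.MEM  no-port MEM/MEM
c1: i1 ld.MEM  no-port MEM/MUL
c2: i2 mulh.MUL  RAW r6
c3: i3 sll.ALU  WAW r5
c4: i4 sll.ALU  WAW r5
c5: i5&i6 add.ALU sll.ALU  dual
c6: i7 beq.BR  no-port BR/BR
c7: i8 bne.BR  tail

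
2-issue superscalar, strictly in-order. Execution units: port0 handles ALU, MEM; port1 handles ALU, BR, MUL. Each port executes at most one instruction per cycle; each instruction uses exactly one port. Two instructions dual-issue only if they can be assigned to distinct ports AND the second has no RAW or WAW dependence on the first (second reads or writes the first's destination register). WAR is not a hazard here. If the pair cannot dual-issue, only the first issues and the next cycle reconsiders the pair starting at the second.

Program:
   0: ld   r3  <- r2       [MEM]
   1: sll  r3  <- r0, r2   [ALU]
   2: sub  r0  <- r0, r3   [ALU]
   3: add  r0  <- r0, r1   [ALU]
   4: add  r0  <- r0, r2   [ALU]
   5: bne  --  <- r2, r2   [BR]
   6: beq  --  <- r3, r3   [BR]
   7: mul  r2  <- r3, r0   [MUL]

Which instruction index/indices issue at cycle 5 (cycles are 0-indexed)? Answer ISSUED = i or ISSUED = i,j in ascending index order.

  cy0 -> i0 (ld) WAW r3
  cy1 -> i1 (sll) RAW r3
  cy2 -> i2 (sub) RAW+WAW r0
  cy3 -> i3 (add) RAW+WAW r0
  cy4 -> i4,i5 (add+bne) dual
  cy5 -> i6 (beq) no-port BR/MUL
  cy6 -> i7 (mul) tail

ISSUED = 6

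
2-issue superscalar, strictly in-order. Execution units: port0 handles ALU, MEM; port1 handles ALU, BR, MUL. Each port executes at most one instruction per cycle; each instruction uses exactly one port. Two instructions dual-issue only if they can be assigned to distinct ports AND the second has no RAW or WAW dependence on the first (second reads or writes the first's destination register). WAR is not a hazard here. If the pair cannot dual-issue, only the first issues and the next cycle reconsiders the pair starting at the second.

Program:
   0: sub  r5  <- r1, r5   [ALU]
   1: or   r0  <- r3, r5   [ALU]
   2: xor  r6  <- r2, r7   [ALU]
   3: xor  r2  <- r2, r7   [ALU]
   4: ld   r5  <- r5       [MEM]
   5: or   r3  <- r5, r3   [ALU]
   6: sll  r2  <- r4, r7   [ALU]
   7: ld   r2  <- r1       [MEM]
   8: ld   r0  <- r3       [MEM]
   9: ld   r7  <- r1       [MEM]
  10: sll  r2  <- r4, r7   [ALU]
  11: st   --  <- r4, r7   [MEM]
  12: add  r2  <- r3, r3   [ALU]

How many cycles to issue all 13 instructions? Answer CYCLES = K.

CYCLES = 9

  cy0 -> i0 (sub.ALU) RAW r5
  cy1 -> i1/i2 (or.ALU xor.ALU) 2-wide
  cy2 -> i3/i4 (xor.ALU ld.MEM) 2-wide
  cy3 -> i5/i6 (or.ALU sll.ALU) 2-wide
  cy4 -> i7 (ld.MEM) no-port MEM/MEM
  cy5 -> i8 (ld.MEM) no-port MEM/MEM
  cy6 -> i9 (ld.MEM) RAW r7
  cy7 -> i10/i11 (sll.ALU st.MEM) 2-wide
  cy8 -> i12 (add.ALU) tail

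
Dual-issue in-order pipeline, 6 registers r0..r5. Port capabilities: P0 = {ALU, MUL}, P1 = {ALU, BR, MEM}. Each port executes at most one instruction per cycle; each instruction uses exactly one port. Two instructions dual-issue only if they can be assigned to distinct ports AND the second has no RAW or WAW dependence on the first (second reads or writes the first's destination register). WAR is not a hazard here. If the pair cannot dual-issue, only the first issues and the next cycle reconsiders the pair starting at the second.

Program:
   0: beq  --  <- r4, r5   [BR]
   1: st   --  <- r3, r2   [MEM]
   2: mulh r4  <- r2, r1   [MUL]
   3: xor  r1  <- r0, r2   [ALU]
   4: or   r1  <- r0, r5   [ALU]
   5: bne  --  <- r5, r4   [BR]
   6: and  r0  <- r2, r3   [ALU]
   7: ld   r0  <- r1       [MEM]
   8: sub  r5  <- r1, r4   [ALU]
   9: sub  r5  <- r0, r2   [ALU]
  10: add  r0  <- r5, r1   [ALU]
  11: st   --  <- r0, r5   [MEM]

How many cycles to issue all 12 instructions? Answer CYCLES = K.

c0: i0 beq  no-port BR/MEM
c1: i1/i2 st/mulh  2-wide
c2: i3 xor  WAW r1
c3: i4/i5 or/bne  2-wide
c4: i6 and  WAW r0
c5: i7/i8 ld/sub  2-wide
c6: i9 sub  RAW r5
c7: i10 add  RAW r0
c8: i11 st  tail

CYCLES = 9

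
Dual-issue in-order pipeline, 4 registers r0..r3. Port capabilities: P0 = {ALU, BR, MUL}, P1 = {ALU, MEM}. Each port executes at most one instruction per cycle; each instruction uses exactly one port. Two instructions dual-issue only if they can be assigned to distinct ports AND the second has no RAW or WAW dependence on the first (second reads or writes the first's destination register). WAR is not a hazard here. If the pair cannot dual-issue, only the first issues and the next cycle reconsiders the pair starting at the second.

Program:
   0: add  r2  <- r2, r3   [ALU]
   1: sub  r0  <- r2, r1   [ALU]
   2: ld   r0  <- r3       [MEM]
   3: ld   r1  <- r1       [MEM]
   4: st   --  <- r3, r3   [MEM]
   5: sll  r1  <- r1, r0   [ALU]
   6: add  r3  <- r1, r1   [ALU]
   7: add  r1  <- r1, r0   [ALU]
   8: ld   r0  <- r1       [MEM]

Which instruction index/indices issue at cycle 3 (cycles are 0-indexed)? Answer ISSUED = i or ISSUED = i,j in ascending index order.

c0: i0 add  RAW r2
c1: i1 sub  WAW r0
c2: i2 ld  no-port MEM/MEM
c3: i3 ld  no-port MEM/MEM
c4: i4/i5 st/sll  pair
c5: i6/i7 add/add  pair
c6: i8 ld  tail

ISSUED = 3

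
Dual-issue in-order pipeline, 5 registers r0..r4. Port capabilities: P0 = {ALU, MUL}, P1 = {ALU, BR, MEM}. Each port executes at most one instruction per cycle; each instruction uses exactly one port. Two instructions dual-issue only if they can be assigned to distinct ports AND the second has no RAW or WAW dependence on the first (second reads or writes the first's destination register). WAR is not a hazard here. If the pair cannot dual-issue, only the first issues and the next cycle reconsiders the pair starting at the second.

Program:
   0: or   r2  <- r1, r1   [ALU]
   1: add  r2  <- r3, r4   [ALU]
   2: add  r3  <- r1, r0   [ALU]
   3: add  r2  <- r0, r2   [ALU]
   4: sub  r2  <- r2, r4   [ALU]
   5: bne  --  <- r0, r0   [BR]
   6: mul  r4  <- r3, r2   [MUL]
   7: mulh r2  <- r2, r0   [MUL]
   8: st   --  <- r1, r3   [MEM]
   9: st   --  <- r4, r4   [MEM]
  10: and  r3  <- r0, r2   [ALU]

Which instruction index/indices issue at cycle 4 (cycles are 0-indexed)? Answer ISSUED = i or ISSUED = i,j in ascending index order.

0. or.ALU @i0  | WAW r2
1. add.ALU add.ALU @i1/i2  | 2-wide
2. add.ALU @i3  | RAW+WAW r2
3. sub.ALU bne.BR @i4/i5  | 2-wide
4. mul.MUL @i6  | no-port MUL/MUL
5. mulh.MUL st.MEM @i7/i8  | 2-wide
6. st.MEM and.ALU @i9/i10  | 2-wide

ISSUED = 6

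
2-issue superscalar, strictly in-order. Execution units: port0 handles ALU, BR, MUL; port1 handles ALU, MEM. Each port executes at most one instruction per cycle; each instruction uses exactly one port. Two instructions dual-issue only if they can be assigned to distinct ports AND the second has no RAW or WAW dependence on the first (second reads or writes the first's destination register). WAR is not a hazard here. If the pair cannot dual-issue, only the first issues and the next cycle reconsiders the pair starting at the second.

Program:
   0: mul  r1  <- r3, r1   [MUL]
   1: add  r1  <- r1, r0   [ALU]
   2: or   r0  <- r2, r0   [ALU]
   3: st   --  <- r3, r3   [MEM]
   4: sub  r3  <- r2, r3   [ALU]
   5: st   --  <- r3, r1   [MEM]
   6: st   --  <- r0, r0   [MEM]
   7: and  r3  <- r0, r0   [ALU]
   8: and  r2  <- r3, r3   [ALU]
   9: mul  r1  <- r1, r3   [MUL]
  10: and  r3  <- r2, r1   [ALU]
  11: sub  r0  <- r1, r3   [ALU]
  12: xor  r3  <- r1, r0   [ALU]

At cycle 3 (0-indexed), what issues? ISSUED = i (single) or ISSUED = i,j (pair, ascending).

c0: i0 mul  RAW+WAW r1
c1: i1&i2 add/or  pair
c2: i3&i4 st/sub  pair
c3: i5 st  no-port MEM/MEM
c4: i6&i7 st/and  pair
c5: i8&i9 and/mul  pair
c6: i10 and  RAW r3
c7: i11 sub  RAW r0
c8: i12 xor  tail

ISSUED = 5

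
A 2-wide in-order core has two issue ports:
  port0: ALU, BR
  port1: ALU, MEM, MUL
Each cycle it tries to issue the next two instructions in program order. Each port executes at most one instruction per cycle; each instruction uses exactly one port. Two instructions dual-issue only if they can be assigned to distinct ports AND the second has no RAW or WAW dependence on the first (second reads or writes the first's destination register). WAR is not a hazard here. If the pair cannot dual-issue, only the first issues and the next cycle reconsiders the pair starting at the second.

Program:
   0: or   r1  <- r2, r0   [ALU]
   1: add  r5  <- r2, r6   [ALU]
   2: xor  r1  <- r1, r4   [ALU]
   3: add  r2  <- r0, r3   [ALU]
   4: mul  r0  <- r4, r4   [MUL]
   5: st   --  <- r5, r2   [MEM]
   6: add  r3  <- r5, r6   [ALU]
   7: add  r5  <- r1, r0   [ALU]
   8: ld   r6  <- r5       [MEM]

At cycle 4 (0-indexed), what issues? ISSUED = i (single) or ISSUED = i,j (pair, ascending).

  cy0 -> i0,i1 (or.ALU/add.ALU) 2-wide
  cy1 -> i2,i3 (xor.ALU/add.ALU) 2-wide
  cy2 -> i4 (mul.MUL) no-port MUL/MEM
  cy3 -> i5,i6 (st.MEM/add.ALU) 2-wide
  cy4 -> i7 (add.ALU) RAW r5
  cy5 -> i8 (ld.MEM) tail

ISSUED = 7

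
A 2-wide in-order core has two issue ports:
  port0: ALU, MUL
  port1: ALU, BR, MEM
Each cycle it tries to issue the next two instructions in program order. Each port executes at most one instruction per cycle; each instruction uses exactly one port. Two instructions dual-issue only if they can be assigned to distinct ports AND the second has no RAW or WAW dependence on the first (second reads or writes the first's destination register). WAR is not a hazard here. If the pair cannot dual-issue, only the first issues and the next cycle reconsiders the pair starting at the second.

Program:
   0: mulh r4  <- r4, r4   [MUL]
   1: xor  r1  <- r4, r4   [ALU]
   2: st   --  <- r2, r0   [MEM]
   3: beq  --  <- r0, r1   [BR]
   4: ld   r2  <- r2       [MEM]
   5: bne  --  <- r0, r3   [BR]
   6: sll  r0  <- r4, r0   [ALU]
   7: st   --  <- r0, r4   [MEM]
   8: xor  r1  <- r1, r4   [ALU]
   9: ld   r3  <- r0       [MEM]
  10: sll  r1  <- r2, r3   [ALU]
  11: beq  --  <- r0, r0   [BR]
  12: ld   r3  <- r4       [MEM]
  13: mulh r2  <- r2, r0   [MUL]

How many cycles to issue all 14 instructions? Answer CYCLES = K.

CYCLES = 9

c0: i0 mulh.MUL  RAW r4
c1: i1,i2 xor.ALU/st.MEM  dual
c2: i3 beq.BR  no-port BR/MEM
c3: i4 ld.MEM  no-port MEM/BR
c4: i5,i6 bne.BR/sll.ALU  dual
c5: i7,i8 st.MEM/xor.ALU  dual
c6: i9 ld.MEM  RAW r3
c7: i10,i11 sll.ALU/beq.BR  dual
c8: i12,i13 ld.MEM/mulh.MUL  dual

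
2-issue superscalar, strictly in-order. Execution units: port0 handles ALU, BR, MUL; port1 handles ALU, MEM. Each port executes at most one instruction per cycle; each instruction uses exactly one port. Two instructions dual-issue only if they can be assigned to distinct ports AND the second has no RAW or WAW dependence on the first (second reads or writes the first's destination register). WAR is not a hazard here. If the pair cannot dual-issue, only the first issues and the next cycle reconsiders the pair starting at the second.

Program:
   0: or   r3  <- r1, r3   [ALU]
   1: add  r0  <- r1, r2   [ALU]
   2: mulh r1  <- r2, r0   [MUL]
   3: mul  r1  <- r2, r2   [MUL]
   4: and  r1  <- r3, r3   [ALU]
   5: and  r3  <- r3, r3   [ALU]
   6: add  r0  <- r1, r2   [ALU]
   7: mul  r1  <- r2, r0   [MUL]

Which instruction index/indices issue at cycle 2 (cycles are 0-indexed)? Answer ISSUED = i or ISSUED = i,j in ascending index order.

#0 head=0: or add i0/i1 2-wide
#1 head=2: mulh i2 no-port MUL/MUL
#2 head=3: mul i3 WAW r1
#3 head=4: and and i4/i5 2-wide
#4 head=6: add i6 RAW r0
#5 head=7: mul i7 tail

ISSUED = 3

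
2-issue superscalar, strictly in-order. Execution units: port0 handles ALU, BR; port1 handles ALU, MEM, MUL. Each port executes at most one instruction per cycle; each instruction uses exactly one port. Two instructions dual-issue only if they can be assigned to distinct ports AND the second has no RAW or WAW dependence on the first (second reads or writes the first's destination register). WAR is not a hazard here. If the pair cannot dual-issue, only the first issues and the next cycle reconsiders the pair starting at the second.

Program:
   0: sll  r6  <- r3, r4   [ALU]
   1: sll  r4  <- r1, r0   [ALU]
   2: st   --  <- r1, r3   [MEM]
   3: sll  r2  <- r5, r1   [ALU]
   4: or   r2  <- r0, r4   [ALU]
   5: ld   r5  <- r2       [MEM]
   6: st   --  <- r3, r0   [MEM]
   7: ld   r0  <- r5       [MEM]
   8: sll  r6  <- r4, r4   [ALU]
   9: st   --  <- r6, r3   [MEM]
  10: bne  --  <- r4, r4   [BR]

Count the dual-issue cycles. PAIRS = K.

PAIRS = 4

t=0 i0&i1:sll.ALU+sll.ALU ; pair
t=1 i2&i3:st.MEM+sll.ALU ; pair
t=2 i4:or.ALU ; RAW r2
t=3 i5:ld.MEM ; no-port MEM/MEM
t=4 i6:st.MEM ; no-port MEM/MEM
t=5 i7&i8:ld.MEM+sll.ALU ; pair
t=6 i9&i10:st.MEM+bne.BR ; pair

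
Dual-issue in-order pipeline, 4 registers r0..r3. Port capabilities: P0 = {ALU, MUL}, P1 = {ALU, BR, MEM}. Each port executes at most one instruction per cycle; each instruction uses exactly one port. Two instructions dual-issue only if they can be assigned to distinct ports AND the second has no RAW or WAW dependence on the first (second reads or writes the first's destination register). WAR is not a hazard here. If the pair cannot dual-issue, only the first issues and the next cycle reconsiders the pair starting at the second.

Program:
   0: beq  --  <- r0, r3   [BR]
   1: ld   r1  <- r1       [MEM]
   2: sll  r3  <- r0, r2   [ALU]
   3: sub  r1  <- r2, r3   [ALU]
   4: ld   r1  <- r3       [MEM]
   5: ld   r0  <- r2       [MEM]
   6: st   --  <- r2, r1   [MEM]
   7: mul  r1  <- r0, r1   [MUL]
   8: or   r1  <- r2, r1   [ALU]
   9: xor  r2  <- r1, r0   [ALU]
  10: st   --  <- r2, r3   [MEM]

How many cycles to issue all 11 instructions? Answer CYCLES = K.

  cy0 -> i0 (beq.BR) no-port BR/MEM
  cy1 -> i1+i2 (ld.MEM+sll.ALU) dual
  cy2 -> i3 (sub.ALU) WAW r1
  cy3 -> i4 (ld.MEM) no-port MEM/MEM
  cy4 -> i5 (ld.MEM) no-port MEM/MEM
  cy5 -> i6+i7 (st.MEM+mul.MUL) dual
  cy6 -> i8 (or.ALU) RAW r1
  cy7 -> i9 (xor.ALU) RAW r2
  cy8 -> i10 (st.MEM) tail

CYCLES = 9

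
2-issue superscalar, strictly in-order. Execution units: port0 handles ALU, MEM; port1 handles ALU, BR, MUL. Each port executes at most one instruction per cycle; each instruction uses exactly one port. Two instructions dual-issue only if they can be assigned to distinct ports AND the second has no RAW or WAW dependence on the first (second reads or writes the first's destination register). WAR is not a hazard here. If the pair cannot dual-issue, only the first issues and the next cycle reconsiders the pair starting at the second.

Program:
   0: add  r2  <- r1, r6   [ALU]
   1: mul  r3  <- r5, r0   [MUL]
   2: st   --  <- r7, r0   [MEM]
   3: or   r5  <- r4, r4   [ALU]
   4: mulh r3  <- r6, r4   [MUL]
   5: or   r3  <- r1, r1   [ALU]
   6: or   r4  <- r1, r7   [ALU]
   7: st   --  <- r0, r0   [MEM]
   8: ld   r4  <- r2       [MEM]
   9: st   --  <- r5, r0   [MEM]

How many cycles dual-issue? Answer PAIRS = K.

PAIRS = 3

  cy0 -> i0+i1 (add.ALU/mul.MUL) pair
  cy1 -> i2+i3 (st.MEM/or.ALU) pair
  cy2 -> i4 (mulh.MUL) WAW r3
  cy3 -> i5+i6 (or.ALU/or.ALU) pair
  cy4 -> i7 (st.MEM) no-port MEM/MEM
  cy5 -> i8 (ld.MEM) no-port MEM/MEM
  cy6 -> i9 (st.MEM) tail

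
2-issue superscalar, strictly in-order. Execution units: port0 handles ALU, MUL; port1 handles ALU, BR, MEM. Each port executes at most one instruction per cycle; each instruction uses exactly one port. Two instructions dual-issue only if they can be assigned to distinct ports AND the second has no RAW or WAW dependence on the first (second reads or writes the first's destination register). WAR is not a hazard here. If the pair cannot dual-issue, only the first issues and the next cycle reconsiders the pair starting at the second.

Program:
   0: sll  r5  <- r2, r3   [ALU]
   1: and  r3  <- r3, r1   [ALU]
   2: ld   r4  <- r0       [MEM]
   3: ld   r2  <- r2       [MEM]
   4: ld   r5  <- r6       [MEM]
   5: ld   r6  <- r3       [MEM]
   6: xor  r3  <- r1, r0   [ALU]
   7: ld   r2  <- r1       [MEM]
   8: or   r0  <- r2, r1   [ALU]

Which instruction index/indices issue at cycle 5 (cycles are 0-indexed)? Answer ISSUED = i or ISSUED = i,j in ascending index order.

[0] i0/i1  sll.ALU+and.ALU  -- pair
[1] i2  ld.MEM  -- no-port MEM/MEM
[2] i3  ld.MEM  -- no-port MEM/MEM
[3] i4  ld.MEM  -- no-port MEM/MEM
[4] i5/i6  ld.MEM+xor.ALU  -- pair
[5] i7  ld.MEM  -- RAW r2
[6] i8  or.ALU  -- tail

ISSUED = 7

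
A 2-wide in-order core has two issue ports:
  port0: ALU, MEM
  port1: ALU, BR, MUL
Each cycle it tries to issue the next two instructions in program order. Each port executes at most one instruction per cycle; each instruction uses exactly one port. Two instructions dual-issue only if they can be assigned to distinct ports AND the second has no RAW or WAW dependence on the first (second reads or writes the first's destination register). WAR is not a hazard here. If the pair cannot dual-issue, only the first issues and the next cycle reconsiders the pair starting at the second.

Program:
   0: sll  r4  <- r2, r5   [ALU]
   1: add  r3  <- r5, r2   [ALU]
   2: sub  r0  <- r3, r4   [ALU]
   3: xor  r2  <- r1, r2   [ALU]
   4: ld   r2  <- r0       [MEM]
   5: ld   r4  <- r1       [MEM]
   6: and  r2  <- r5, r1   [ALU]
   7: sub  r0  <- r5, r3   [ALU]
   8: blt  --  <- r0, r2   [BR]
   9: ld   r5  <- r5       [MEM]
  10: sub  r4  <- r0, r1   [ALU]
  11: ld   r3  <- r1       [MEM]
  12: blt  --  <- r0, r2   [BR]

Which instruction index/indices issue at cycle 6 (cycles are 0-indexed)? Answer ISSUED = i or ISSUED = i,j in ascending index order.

ISSUED = 10,11

[0] i0,i1  sll.ALU/add.ALU  -- 2-wide
[1] i2,i3  sub.ALU/xor.ALU  -- 2-wide
[2] i4  ld.MEM  -- no-port MEM/MEM
[3] i5,i6  ld.MEM/and.ALU  -- 2-wide
[4] i7  sub.ALU  -- RAW r0
[5] i8,i9  blt.BR/ld.MEM  -- 2-wide
[6] i10,i11  sub.ALU/ld.MEM  -- 2-wide
[7] i12  blt.BR  -- tail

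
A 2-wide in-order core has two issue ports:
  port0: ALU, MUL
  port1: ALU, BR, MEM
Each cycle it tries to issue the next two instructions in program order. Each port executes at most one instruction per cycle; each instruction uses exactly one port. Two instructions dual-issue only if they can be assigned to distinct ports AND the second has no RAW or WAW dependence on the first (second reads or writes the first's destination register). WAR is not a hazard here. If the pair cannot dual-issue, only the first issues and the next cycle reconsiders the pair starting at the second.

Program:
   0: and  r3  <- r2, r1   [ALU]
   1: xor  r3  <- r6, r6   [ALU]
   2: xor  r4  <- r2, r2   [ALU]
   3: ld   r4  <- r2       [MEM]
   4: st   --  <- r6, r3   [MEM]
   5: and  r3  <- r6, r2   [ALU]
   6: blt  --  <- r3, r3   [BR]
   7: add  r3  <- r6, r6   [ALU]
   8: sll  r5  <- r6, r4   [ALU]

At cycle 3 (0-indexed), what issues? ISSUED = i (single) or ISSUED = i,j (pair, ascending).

ISSUED = 4,5

t=0 i0:and.ALU ; WAW r3
t=1 i1,i2:xor.ALU;xor.ALU ; pair
t=2 i3:ld.MEM ; no-port MEM/MEM
t=3 i4,i5:st.MEM;and.ALU ; pair
t=4 i6,i7:blt.BR;add.ALU ; pair
t=5 i8:sll.ALU ; tail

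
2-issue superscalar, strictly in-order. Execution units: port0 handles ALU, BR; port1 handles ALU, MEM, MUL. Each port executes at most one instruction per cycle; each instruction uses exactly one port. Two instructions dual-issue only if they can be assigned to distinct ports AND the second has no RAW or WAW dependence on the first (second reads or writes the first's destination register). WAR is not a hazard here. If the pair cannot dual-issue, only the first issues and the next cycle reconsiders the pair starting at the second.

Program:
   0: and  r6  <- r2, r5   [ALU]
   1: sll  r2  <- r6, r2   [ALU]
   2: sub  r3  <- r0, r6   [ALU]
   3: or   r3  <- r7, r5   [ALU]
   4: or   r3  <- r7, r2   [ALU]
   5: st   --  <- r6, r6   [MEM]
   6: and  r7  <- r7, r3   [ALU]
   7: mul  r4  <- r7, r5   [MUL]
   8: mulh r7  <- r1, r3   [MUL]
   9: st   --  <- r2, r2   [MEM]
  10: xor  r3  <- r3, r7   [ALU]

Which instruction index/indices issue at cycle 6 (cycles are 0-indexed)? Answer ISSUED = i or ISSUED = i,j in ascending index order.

ISSUED = 8

[0] i0  and.ALU  -- RAW r6
[1] i1+i2  sll.ALU/sub.ALU  -- 2-wide
[2] i3  or.ALU  -- WAW r3
[3] i4+i5  or.ALU/st.MEM  -- 2-wide
[4] i6  and.ALU  -- RAW r7
[5] i7  mul.MUL  -- no-port MUL/MUL
[6] i8  mulh.MUL  -- no-port MUL/MEM
[7] i9+i10  st.MEM/xor.ALU  -- 2-wide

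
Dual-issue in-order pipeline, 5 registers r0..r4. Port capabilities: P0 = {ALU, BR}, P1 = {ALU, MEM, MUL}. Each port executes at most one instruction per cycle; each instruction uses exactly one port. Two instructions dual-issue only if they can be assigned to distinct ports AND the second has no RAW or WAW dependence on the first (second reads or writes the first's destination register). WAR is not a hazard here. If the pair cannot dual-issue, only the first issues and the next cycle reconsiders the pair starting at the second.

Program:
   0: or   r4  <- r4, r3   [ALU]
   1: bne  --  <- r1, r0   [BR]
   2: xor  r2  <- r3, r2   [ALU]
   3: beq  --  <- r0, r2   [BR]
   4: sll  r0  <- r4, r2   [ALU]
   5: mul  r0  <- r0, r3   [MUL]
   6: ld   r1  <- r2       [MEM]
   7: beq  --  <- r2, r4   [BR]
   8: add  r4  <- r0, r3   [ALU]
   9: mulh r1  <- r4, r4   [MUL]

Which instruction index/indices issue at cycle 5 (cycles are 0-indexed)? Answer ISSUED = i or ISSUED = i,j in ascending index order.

ISSUED = 8

#0 head=0: or+bne i0+i1 dual
#1 head=2: xor i2 RAW r2
#2 head=3: beq+sll i3+i4 dual
#3 head=5: mul i5 no-port MUL/MEM
#4 head=6: ld+beq i6+i7 dual
#5 head=8: add i8 RAW r4
#6 head=9: mulh i9 tail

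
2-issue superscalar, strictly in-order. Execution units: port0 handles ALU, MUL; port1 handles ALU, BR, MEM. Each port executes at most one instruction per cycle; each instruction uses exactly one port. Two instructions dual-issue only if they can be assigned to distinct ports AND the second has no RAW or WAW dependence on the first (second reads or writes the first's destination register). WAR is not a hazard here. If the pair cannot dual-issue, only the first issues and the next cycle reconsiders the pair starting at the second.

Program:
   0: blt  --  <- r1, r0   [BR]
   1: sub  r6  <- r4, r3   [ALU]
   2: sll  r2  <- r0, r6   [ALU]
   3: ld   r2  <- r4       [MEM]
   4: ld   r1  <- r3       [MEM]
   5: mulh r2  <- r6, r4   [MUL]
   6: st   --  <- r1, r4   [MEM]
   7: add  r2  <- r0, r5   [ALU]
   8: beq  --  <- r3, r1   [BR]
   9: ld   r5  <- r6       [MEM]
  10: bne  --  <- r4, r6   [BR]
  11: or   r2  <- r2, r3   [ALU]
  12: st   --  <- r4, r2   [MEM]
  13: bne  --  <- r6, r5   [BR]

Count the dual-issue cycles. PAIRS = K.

[0] i0/i1  blt.BR+sub.ALU  -- dual
[1] i2  sll.ALU  -- WAW r2
[2] i3  ld.MEM  -- no-port MEM/MEM
[3] i4/i5  ld.MEM+mulh.MUL  -- dual
[4] i6/i7  st.MEM+add.ALU  -- dual
[5] i8  beq.BR  -- no-port BR/MEM
[6] i9  ld.MEM  -- no-port MEM/BR
[7] i10/i11  bne.BR+or.ALU  -- dual
[8] i12  st.MEM  -- no-port MEM/BR
[9] i13  bne.BR  -- tail

PAIRS = 4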